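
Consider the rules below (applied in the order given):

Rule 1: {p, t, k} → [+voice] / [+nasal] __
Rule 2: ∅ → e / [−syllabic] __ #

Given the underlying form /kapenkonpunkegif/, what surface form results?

kapengonbungegife

Rule 1 (post-nasal voicing): /k/ is a voiceless stop immediately after the nasal /n/, so it voices to [g]. /p/ is a voiceless stop immediately after the nasal /n/, so it voices to [b]. /k/ is a voiceless stop immediately after the nasal /n/, so it voices to [g]. /kapenkonpunkegif/ → kapengonbungegif.
Rule 2 (final e-epenthesis): the form ends in the consonant /f/, so [e] is inserted word-finally. /kapengonbungegif/ → kapengonbungegife.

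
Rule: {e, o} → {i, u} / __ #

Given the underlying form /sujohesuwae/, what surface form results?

/e/ is a mid vowel in word-final position, so it raises to [i].
Surface form: [sujohesuwai].

sujohesuwai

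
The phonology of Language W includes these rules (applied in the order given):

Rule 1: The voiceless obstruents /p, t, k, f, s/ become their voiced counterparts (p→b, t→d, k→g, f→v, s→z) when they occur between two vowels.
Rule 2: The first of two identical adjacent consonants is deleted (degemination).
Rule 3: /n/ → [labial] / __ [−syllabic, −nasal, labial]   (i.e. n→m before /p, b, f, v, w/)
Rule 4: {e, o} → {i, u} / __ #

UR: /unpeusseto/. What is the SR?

Rule 1 (intervocalic voicing): /t/ is a voiceless obstruent between vowels /e/ and /o/, so it voices to [d]. /unpeusseto/ → unpeussedo.
Rule 2 (degemination): /ss/ is a geminate; the first /s/ deletes. /unpeussedo/ → unpeusedo.
Rule 3 (nasal place assimilation): /n/ precedes the labial consonant /p/, so it assimilates in place to [m]. /unpeusedo/ → umpeusedo.
Rule 4 (final vowel raising): /o/ is a mid vowel in word-final position, so it raises to [u]. /umpeusedo/ → umpeusedu.

umpeusedu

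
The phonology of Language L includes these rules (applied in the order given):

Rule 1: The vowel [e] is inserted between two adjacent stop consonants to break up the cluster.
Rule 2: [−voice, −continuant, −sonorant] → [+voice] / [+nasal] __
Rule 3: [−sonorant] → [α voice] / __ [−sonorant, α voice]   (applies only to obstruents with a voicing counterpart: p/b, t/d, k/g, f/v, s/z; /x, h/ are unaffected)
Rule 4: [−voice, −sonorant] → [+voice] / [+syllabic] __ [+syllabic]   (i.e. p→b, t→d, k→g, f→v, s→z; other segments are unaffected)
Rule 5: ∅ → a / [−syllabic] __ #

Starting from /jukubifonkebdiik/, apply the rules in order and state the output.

Rule 1 (stop-cluster e-epenthesis): /b/ and /d/ form a stop–stop cluster, so [e] is inserted between them. /jukubifonkebdiik/ → jukubifonkebediik.
Rule 2 (post-nasal voicing): /k/ is a voiceless stop immediately after the nasal /n/, so it voices to [g]. /jukubifonkebediik/ → jukubifongebediik.
Rule 3 (regressive voicing assimilation): no segment meets the environment; /jukubifongebediik/ is unchanged.
Rule 4 (intervocalic voicing): /k/ is a voiceless obstruent between vowels /u/ and /u/, so it voices to [g]. /f/ is a voiceless obstruent between vowels /i/ and /o/, so it voices to [v]. /jukubifongebediik/ → jugubivongebediik.
Rule 5 (final a-epenthesis): the form ends in the consonant /k/, so [a] is inserted word-finally. /jugubivongebediik/ → jugubivongebediika.

jugubivongebediika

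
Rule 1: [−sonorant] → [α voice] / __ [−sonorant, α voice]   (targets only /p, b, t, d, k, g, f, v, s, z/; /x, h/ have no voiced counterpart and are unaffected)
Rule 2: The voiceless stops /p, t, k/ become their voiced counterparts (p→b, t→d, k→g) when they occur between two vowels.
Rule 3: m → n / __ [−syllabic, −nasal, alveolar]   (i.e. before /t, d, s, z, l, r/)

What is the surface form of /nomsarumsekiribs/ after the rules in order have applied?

Rule 1 (regressive voicing assimilation): /b/ precedes the voiceless obstruent /s/, so it devoices to [p] by assimilation. /nomsarumsekiribs/ → nomsarumsekirips.
Rule 2 (intervocalic voicing): /k/ is a voiceless stop between vowels /e/ and /i/, so it voices to [g]. /nomsarumsekirips/ → nomsarumsegirips.
Rule 3 (nasal place assimilation): /m/ precedes the alveolar consonant /s/, so it assimilates in place to [n]. /m/ precedes the alveolar consonant /s/, so it assimilates in place to [n]. /nomsarumsegirips/ → nonsarunsegirips.

nonsarunsegirips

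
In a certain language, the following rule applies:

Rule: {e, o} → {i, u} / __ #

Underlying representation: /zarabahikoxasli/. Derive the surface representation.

zarabahikoxasli

No segment of /zarabahikoxasli/ meets the structural description of the rule, so the form surfaces unchanged.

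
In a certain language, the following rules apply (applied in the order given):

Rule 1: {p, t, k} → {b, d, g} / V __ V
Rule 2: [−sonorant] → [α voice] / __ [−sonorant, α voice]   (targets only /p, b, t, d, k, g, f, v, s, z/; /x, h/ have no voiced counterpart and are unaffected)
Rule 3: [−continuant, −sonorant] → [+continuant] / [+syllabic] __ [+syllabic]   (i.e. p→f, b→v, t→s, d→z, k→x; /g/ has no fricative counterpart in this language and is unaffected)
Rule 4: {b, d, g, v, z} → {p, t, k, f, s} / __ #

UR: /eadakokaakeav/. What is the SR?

Rule 1 (intervocalic voicing): /k/ is a voiceless stop between vowels /a/ and /o/, so it voices to [g]. /k/ is a voiceless stop between vowels /o/ and /a/, so it voices to [g]. /k/ is a voiceless stop between vowels /a/ and /e/, so it voices to [g]. /eadakokaakeav/ → eadagogaageav.
Rule 2 (regressive voicing assimilation): no segment meets the environment; /eadagogaageav/ is unchanged.
Rule 3 (intervocalic spirantization): /d/ is a stop between vowels /a/ and /a/, so it spirantizes to the fricative [z]. /eadagogaageav/ → eazagogaageav.
Rule 4 (final devoicing): /v/ is a voiced obstruent in word-final position, so it devoices to [f]. /eazagogaageav/ → eazagogaageaf.

eazagogaageaf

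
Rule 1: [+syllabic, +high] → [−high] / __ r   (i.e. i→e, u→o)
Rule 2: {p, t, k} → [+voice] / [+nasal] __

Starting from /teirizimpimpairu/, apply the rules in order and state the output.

Rule 1 (pre-rhotic lowering): /i/ is a high vowel immediately before /r/, so it lowers to [e]. /i/ is a high vowel immediately before /r/, so it lowers to [e]. /teirizimpimpairu/ → teerizimpimpaeru.
Rule 2 (post-nasal voicing): /p/ is a voiceless stop immediately after the nasal /m/, so it voices to [b]. /p/ is a voiceless stop immediately after the nasal /m/, so it voices to [b]. /teerizimpimpaeru/ → teerizimbimbaeru.

teerizimbimbaeru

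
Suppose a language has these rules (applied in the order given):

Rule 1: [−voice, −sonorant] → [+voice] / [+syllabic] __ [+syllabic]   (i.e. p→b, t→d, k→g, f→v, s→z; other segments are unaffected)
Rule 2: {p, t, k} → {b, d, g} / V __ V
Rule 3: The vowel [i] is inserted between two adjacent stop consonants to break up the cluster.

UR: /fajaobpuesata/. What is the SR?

Rule 1 (intervocalic voicing): /s/ is a voiceless obstruent between vowels /e/ and /a/, so it voices to [z]. /t/ is a voiceless obstruent between vowels /a/ and /a/, so it voices to [d]. /fajaobpuesata/ → fajaobpuezada.
Rule 2 (intervocalic voicing): no segment meets the environment; /fajaobpuezada/ is unchanged.
Rule 3 (stop-cluster i-epenthesis): /b/ and /p/ form a stop–stop cluster, so [i] is inserted between them. /fajaobpuezada/ → fajaobipuezada.

fajaobipuezada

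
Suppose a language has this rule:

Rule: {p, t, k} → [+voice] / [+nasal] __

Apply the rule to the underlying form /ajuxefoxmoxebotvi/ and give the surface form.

ajuxefoxmoxebotvi

No segment of /ajuxefoxmoxebotvi/ meets the structural description of the rule, so the form surfaces unchanged.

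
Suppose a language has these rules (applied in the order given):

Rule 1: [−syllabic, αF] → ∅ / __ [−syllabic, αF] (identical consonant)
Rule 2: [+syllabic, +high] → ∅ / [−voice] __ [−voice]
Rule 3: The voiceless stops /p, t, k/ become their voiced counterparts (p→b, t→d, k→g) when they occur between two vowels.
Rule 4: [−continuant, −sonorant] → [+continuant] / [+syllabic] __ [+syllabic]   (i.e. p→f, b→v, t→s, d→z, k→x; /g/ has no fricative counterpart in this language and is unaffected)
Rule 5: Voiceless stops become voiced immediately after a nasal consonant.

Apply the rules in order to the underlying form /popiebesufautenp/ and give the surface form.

povievesfauzenb

Rule 1 (degemination): no segment meets the environment; /popiebesufautenp/ is unchanged.
Rule 2 (high vowel syncope): /u/ is a high vowel flanked by voiceless consonants /s/ and /f/, so it deletes. /popiebesufautenp/ → popiebesfautenp.
Rule 3 (intervocalic voicing): /p/ is a voiceless stop between vowels /o/ and /i/, so it voices to [b]. /t/ is a voiceless stop between vowels /u/ and /e/, so it voices to [d]. /popiebesfautenp/ → pobiebesfaudenp.
Rule 4 (intervocalic spirantization): /b/ is a stop between vowels /o/ and /i/, so it spirantizes to the fricative [v]. /b/ is a stop between vowels /e/ and /e/, so it spirantizes to the fricative [v]. /d/ is a stop between vowels /u/ and /e/, so it spirantizes to the fricative [z]. /pobiebesfaudenp/ → povievesfauzenp.
Rule 5 (post-nasal voicing): /p/ is a voiceless stop immediately after the nasal /n/, so it voices to [b]. /povievesfauzenp/ → povievesfauzenb.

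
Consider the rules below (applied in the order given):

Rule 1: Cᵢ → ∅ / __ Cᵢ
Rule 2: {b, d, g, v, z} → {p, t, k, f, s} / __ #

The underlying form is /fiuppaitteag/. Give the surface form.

fiupaiteak

Rule 1 (degemination): /pp/ is a geminate; the first /p/ deletes. /tt/ is a geminate; the first /t/ deletes. /fiuppaitteag/ → fiupaiteag.
Rule 2 (final devoicing): /g/ is a voiced obstruent in word-final position, so it devoices to [k]. /fiupaiteag/ → fiupaiteak.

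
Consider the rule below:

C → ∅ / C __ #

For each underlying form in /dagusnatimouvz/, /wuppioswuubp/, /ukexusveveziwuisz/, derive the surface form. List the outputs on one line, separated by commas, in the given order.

/dagusnatimouvz/: /z/ is the second consonant of a word-final cluster /vz/, so it deletes. → [dagusnatimouv].
/wuppioswuubp/: /p/ is the second consonant of a word-final cluster /bp/, so it deletes. → [wuppioswuub].
/ukexusveveziwuisz/: /z/ is the second consonant of a word-final cluster /sz/, so it deletes. → [ukexusveveziwuis].

dagusnatimouv, wuppioswuub, ukexusveveziwuis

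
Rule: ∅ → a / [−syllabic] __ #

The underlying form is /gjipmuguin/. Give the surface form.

the form ends in the consonant /n/, so [a] is inserted word-finally.
Surface form: [gjipmuguina].

gjipmuguina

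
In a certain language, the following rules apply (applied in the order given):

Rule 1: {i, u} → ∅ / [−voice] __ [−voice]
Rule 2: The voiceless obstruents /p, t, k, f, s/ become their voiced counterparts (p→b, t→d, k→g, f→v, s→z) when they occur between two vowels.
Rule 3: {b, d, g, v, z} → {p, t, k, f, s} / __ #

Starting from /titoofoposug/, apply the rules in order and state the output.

Rule 1 (high vowel syncope): /i/ is a high vowel flanked by voiceless consonants /t/ and /t/, so it deletes. /titoofoposug/ → ttoofoposug.
Rule 2 (intervocalic voicing): /f/ is a voiceless obstruent between vowels /o/ and /o/, so it voices to [v]. /p/ is a voiceless obstruent between vowels /o/ and /o/, so it voices to [b]. /s/ is a voiceless obstruent between vowels /o/ and /u/, so it voices to [z]. /ttoofoposug/ → ttoovobozug.
Rule 3 (final devoicing): /g/ is a voiced obstruent in word-final position, so it devoices to [k]. /ttoovobozug/ → ttoovobozuk.

ttoovobozuk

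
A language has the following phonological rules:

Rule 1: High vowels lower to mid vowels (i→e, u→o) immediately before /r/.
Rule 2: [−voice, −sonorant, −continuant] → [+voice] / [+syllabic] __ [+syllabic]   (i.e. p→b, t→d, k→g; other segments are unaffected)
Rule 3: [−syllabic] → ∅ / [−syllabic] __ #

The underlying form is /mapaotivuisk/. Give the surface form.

mabaodivuis

Rule 1 (pre-rhotic lowering): no segment meets the environment; /mapaotivuisk/ is unchanged.
Rule 2 (intervocalic voicing): /p/ is a voiceless stop between vowels /a/ and /a/, so it voices to [b]. /t/ is a voiceless stop between vowels /o/ and /i/, so it voices to [d]. /mapaotivuisk/ → mabaodivuisk.
Rule 3 (final cluster simplification): /k/ is the second consonant of a word-final cluster /sk/, so it deletes. /mabaodivuisk/ → mabaodivuis.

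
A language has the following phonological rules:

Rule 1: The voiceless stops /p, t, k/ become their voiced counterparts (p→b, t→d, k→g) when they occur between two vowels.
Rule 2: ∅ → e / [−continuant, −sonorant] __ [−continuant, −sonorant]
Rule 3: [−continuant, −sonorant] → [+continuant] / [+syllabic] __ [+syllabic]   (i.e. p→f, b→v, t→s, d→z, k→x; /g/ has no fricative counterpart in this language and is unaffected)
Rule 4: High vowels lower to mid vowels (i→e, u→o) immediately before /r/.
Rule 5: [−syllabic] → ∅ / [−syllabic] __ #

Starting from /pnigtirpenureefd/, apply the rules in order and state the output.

Rule 1 (intervocalic voicing): no segment meets the environment; /pnigtirpenureefd/ is unchanged.
Rule 2 (stop-cluster e-epenthesis): /g/ and /t/ form a stop–stop cluster, so [e] is inserted between them. /pnigtirpenureefd/ → pnigetirpenureefd.
Rule 3 (intervocalic spirantization): /t/ is a stop between vowels /e/ and /i/, so it spirantizes to the fricative [s]. /pnigetirpenureefd/ → pnigesirpenureefd.
Rule 4 (pre-rhotic lowering): /i/ is a high vowel immediately before /r/, so it lowers to [e]. /u/ is a high vowel immediately before /r/, so it lowers to [o]. /pnigesirpenureefd/ → pnigeserpenoreefd.
Rule 5 (final cluster simplification): /d/ is the second consonant of a word-final cluster /fd/, so it deletes. /pnigeserpenoreefd/ → pnigeserpenoreef.

pnigeserpenoreef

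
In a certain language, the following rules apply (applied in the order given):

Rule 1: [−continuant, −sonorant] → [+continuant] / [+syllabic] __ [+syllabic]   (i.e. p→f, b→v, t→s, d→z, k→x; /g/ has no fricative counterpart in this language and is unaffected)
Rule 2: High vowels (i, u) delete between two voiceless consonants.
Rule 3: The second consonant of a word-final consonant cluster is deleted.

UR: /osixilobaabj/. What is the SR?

osxilovaab

Rule 1 (intervocalic spirantization): /b/ is a stop between vowels /o/ and /a/, so it spirantizes to the fricative [v]. /osixilobaabj/ → osixilovaabj.
Rule 2 (high vowel syncope): /i/ is a high vowel flanked by voiceless consonants /s/ and /x/, so it deletes. /osixilovaabj/ → osxilovaabj.
Rule 3 (final cluster simplification): /j/ is the second consonant of a word-final cluster /bj/, so it deletes. /osxilovaabj/ → osxilovaab.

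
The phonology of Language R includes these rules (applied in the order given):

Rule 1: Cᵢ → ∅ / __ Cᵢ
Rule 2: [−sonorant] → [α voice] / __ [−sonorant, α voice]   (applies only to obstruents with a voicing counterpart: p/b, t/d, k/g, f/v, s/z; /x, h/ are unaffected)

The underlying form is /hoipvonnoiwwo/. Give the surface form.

Rule 1 (degemination): /nn/ is a geminate; the first /n/ deletes. /ww/ is a geminate; the first /w/ deletes. /hoipvonnoiwwo/ → hoipvonoiwo.
Rule 2 (regressive voicing assimilation): /p/ precedes the voiced obstruent /v/, so it voices to [b] by assimilation. /hoipvonoiwo/ → hoibvonoiwo.

hoibvonoiwo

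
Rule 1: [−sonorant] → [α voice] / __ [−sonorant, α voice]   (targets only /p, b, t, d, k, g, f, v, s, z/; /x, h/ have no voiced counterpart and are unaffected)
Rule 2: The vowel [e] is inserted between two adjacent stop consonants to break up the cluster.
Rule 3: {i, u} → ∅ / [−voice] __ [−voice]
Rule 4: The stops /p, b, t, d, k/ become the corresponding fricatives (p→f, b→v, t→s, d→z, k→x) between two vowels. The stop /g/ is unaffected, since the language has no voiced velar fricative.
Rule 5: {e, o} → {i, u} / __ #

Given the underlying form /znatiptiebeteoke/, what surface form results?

Rule 1 (regressive voicing assimilation): no segment meets the environment; /znatiptiebeteoke/ is unchanged.
Rule 2 (stop-cluster e-epenthesis): /p/ and /t/ form a stop–stop cluster, so [e] is inserted between them. /znatiptiebeteoke/ → znatipetiebeteoke.
Rule 3 (high vowel syncope): /i/ is a high vowel flanked by voiceless consonants /t/ and /p/, so it deletes. /znatipetiebeteoke/ → znatpetiebeteoke.
Rule 4 (intervocalic spirantization): /t/ is a stop between vowels /e/ and /i/, so it spirantizes to the fricative [s]. /b/ is a stop between vowels /e/ and /e/, so it spirantizes to the fricative [v]. /t/ is a stop between vowels /e/ and /e/, so it spirantizes to the fricative [s]. /k/ is a stop between vowels /o/ and /e/, so it spirantizes to the fricative [x]. /znatpetiebeteoke/ → znatpesieveseoxe.
Rule 5 (final vowel raising): /e/ is a mid vowel in word-final position, so it raises to [i]. /znatpesieveseoxe/ → znatpesieveseoxi.

znatpesieveseoxi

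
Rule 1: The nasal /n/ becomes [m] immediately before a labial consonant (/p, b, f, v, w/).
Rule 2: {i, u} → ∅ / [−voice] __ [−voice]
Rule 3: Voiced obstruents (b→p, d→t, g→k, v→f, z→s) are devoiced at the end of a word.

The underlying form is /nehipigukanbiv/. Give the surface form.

Rule 1 (nasal place assimilation): /n/ precedes the labial consonant /b/, so it assimilates in place to [m]. /nehipigukanbiv/ → nehipigukambiv.
Rule 2 (high vowel syncope): /i/ is a high vowel flanked by voiceless consonants /h/ and /p/, so it deletes. /nehipigukambiv/ → nehpigukambiv.
Rule 3 (final devoicing): /v/ is a voiced obstruent in word-final position, so it devoices to [f]. /nehpigukambiv/ → nehpigukambif.

nehpigukambif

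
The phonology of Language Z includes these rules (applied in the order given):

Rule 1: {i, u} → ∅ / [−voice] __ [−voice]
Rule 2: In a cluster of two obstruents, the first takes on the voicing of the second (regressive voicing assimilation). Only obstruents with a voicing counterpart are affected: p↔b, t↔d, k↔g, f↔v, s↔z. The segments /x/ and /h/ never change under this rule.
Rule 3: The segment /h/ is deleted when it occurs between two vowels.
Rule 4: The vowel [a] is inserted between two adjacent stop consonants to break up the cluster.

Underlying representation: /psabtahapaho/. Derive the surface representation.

Rule 1 (high vowel syncope): no segment meets the environment; /psabtahapaho/ is unchanged.
Rule 2 (regressive voicing assimilation): /b/ precedes the voiceless obstruent /t/, so it devoices to [p] by assimilation. /psabtahapaho/ → psaptahapaho.
Rule 3 (intervocalic h-deletion): /h/ occurs between vowels /a/ and /a/, so it deletes. /h/ occurs between vowels /a/ and /o/, so it deletes. /psaptahapaho/ → psaptaapao.
Rule 4 (stop-cluster a-epenthesis): /p/ and /t/ form a stop–stop cluster, so [a] is inserted between them. /psaptaapao/ → psapataapao.

psapataapao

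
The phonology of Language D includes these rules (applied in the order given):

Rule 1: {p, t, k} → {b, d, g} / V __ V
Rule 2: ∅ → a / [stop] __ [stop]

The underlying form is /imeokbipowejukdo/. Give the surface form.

imeokabibowejukado

Rule 1 (intervocalic voicing): /p/ is a voiceless stop between vowels /i/ and /o/, so it voices to [b]. /imeokbipowejukdo/ → imeokbibowejukdo.
Rule 2 (stop-cluster a-epenthesis): /k/ and /b/ form a stop–stop cluster, so [a] is inserted between them. /k/ and /d/ form a stop–stop cluster, so [a] is inserted between them. /imeokbibowejukdo/ → imeokabibowejukado.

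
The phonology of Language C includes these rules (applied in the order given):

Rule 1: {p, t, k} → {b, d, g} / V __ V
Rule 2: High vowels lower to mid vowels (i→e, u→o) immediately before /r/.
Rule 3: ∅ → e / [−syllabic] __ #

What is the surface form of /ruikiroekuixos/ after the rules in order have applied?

Rule 1 (intervocalic voicing): /k/ is a voiceless stop between vowels /i/ and /i/, so it voices to [g]. /k/ is a voiceless stop between vowels /e/ and /u/, so it voices to [g]. /ruikiroekuixos/ → ruigiroeguixos.
Rule 2 (pre-rhotic lowering): /i/ is a high vowel immediately before /r/, so it lowers to [e]. /ruigiroeguixos/ → ruigeroeguixos.
Rule 3 (final e-epenthesis): the form ends in the consonant /s/, so [e] is inserted word-finally. /ruigeroeguixos/ → ruigeroeguixose.

ruigeroeguixose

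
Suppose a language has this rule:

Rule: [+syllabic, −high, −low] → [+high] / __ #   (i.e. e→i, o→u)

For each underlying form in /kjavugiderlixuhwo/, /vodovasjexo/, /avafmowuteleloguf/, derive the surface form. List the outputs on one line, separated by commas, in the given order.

/kjavugiderlixuhwo/: /o/ is a mid vowel in word-final position, so it raises to [u]. → [kjavugiderlixuhwu].
/vodovasjexo/: /o/ is a mid vowel in word-final position, so it raises to [u]. → [vodovasjexu].
/avafmowuteleloguf/: the rule's environment is not met; surfaces unchanged as [avafmowuteleloguf].

kjavugiderlixuhwu, vodovasjexu, avafmowuteleloguf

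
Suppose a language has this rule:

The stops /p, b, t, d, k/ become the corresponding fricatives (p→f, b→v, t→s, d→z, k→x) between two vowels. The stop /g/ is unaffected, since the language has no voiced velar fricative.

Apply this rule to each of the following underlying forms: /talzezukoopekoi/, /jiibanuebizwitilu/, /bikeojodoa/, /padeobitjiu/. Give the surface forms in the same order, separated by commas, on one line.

/talzezukoopekoi/: /k/ is a stop between vowels /u/ and /o/, so it spirantizes to the fricative [x]. /p/ is a stop between vowels /o/ and /e/, so it spirantizes to the fricative [f]. /k/ is a stop between vowels /e/ and /o/, so it spirantizes to the fricative [x]. → [talzezuxoofexoi].
/jiibanuebizwitilu/: /b/ is a stop between vowels /i/ and /a/, so it spirantizes to the fricative [v]. /b/ is a stop between vowels /e/ and /i/, so it spirantizes to the fricative [v]. /t/ is a stop between vowels /i/ and /i/, so it spirantizes to the fricative [s]. → [jiivanuevizwisilu].
/bikeojodoa/: /k/ is a stop between vowels /i/ and /e/, so it spirantizes to the fricative [x]. /d/ is a stop between vowels /o/ and /o/, so it spirantizes to the fricative [z]. → [bixeojozoa].
/padeobitjiu/: /d/ is a stop between vowels /a/ and /e/, so it spirantizes to the fricative [z]. /b/ is a stop between vowels /o/ and /i/, so it spirantizes to the fricative [v]. → [pazeovitjiu].

talzezuxoofexoi, jiivanuevizwisilu, bixeojozoa, pazeovitjiu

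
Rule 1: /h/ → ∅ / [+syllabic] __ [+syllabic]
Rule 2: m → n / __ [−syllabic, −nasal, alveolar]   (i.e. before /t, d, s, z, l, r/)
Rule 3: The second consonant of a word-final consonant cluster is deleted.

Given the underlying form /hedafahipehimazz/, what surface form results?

Rule 1 (intervocalic h-deletion): /h/ occurs between vowels /a/ and /i/, so it deletes. /h/ occurs between vowels /e/ and /i/, so it deletes. /hedafahipehimazz/ → hedafaipeimazz.
Rule 2 (nasal place assimilation): no segment meets the environment; /hedafaipeimazz/ is unchanged.
Rule 3 (final cluster simplification): /z/ is the second consonant of a word-final cluster /zz/, so it deletes. /hedafaipeimazz/ → hedafaipeimaz.

hedafaipeimaz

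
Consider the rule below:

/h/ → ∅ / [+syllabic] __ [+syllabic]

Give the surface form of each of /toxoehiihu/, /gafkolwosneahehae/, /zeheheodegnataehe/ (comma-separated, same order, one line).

/toxoehiihu/: /h/ occurs between vowels /e/ and /i/, so it deletes. /h/ occurs between vowels /i/ and /u/, so it deletes. → [toxoeiiu].
/gafkolwosneahehae/: /h/ occurs between vowels /a/ and /e/, so it deletes. /h/ occurs between vowels /e/ and /a/, so it deletes. → [gafkolwosneaeae].
/zeheheodegnataehe/: /h/ occurs between vowels /e/ and /e/, so it deletes. /h/ occurs between vowels /e/ and /e/, so it deletes. /h/ occurs between vowels /e/ and /e/, so it deletes. → [zeeeodegnataee].

toxoeiiu, gafkolwosneaeae, zeeeodegnataee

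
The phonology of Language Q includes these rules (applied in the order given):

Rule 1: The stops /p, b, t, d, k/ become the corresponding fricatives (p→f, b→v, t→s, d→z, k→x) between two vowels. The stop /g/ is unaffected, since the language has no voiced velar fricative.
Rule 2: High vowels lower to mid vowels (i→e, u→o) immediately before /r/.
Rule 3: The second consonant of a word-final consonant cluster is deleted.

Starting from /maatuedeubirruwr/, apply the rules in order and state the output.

maasuezeuverruw

Rule 1 (intervocalic spirantization): /t/ is a stop between vowels /a/ and /u/, so it spirantizes to the fricative [s]. /d/ is a stop between vowels /e/ and /e/, so it spirantizes to the fricative [z]. /b/ is a stop between vowels /u/ and /i/, so it spirantizes to the fricative [v]. /maatuedeubirruwr/ → maasuezeuvirruwr.
Rule 2 (pre-rhotic lowering): /i/ is a high vowel immediately before /r/, so it lowers to [e]. /maasuezeuvirruwr/ → maasuezeuverruwr.
Rule 3 (final cluster simplification): /r/ is the second consonant of a word-final cluster /wr/, so it deletes. /maasuezeuverruwr/ → maasuezeuverruw.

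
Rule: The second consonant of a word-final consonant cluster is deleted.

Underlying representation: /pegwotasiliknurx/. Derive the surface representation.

/x/ is the second consonant of a word-final cluster /rx/, so it deletes.
The other instances of /p/, /g/, /w/, /t/, /s/, /l/, /k/, /n/, /r/ do not occur in the required environment and remain unchanged.
Surface form: [pegwotasiliknur].

pegwotasiliknur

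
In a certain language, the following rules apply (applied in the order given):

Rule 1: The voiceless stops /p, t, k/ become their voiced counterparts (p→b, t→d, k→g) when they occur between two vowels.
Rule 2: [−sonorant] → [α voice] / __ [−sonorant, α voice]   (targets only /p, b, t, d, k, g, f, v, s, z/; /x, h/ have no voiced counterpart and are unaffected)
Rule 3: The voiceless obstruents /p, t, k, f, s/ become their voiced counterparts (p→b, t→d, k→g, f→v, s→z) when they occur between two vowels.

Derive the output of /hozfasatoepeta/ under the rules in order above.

hosfazadoebeda

Rule 1 (intervocalic voicing): /t/ is a voiceless stop between vowels /a/ and /o/, so it voices to [d]. /p/ is a voiceless stop between vowels /e/ and /e/, so it voices to [b]. /t/ is a voiceless stop between vowels /e/ and /a/, so it voices to [d]. /hozfasatoepeta/ → hozfasadoebeda.
Rule 2 (regressive voicing assimilation): /z/ precedes the voiceless obstruent /f/, so it devoices to [s] by assimilation. /hozfasadoebeda/ → hosfasadoebeda.
Rule 3 (intervocalic voicing): /s/ is a voiceless obstruent between vowels /a/ and /a/, so it voices to [z]. /hosfasadoebeda/ → hosfazadoebeda.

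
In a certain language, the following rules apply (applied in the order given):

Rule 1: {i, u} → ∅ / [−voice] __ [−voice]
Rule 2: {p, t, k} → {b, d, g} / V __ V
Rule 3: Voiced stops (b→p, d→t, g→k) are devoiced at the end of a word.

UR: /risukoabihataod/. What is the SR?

riskoabihadaot

Rule 1 (high vowel syncope): /u/ is a high vowel flanked by voiceless consonants /s/ and /k/, so it deletes. /risukoabihataod/ → riskoabihataod.
Rule 2 (intervocalic voicing): /t/ is a voiceless stop between vowels /a/ and /a/, so it voices to [d]. /riskoabihataod/ → riskoabihadaod.
Rule 3 (final devoicing): /d/ is a voiced stop in word-final position, so it devoices to [t]. /riskoabihadaod/ → riskoabihadaot.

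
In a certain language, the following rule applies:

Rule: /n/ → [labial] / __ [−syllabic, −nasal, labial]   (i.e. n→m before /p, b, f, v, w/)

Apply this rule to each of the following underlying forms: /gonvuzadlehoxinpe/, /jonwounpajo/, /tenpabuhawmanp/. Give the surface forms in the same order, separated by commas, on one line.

gomvuzadlehoximpe, jomwoumpajo, tempabuhawmamp

/gonvuzadlehoxinpe/: /n/ precedes the labial consonant /v/, so it assimilates in place to [m]. /n/ precedes the labial consonant /p/, so it assimilates in place to [m]. → [gomvuzadlehoximpe].
/jonwounpajo/: /n/ precedes the labial consonant /w/, so it assimilates in place to [m]. /n/ precedes the labial consonant /p/, so it assimilates in place to [m]. → [jomwoumpajo].
/tenpabuhawmanp/: /n/ precedes the labial consonant /p/, so it assimilates in place to [m]. /n/ precedes the labial consonant /p/, so it assimilates in place to [m]. → [tempabuhawmamp].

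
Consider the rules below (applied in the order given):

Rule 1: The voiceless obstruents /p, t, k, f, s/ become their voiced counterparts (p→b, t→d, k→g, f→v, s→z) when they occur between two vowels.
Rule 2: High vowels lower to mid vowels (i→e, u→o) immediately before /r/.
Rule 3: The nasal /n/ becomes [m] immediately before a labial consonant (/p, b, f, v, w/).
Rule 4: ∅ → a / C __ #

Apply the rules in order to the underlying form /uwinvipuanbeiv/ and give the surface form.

uwimvibuambeiva

Rule 1 (intervocalic voicing): /p/ is a voiceless obstruent between vowels /i/ and /u/, so it voices to [b]. /uwinvipuanbeiv/ → uwinvibuanbeiv.
Rule 2 (pre-rhotic lowering): no segment meets the environment; /uwinvibuanbeiv/ is unchanged.
Rule 3 (nasal place assimilation): /n/ precedes the labial consonant /v/, so it assimilates in place to [m]. /n/ precedes the labial consonant /b/, so it assimilates in place to [m]. /uwinvibuanbeiv/ → uwimvibuambeiv.
Rule 4 (final a-epenthesis): the form ends in the consonant /v/, so [a] is inserted word-finally. /uwimvibuambeiv/ → uwimvibuambeiva.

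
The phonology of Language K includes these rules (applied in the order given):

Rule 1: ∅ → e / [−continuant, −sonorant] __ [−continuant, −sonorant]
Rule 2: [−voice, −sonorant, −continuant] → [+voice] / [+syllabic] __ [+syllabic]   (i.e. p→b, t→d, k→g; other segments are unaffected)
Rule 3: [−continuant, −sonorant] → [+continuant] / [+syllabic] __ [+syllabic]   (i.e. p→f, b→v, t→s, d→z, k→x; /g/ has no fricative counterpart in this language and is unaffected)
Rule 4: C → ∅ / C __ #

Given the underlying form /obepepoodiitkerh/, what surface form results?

Rule 1 (stop-cluster e-epenthesis): /t/ and /k/ form a stop–stop cluster, so [e] is inserted between them. /obepepoodiitkerh/ → obepepoodiitekerh.
Rule 2 (intervocalic voicing): /p/ is a voiceless stop between vowels /e/ and /e/, so it voices to [b]. /p/ is a voiceless stop between vowels /e/ and /o/, so it voices to [b]. /t/ is a voiceless stop between vowels /i/ and /e/, so it voices to [d]. /k/ is a voiceless stop between vowels /e/ and /e/, so it voices to [g]. /obepepoodiitekerh/ → obebeboodiidegerh.
Rule 3 (intervocalic spirantization): /b/ is a stop between vowels /o/ and /e/, so it spirantizes to the fricative [v]. /b/ is a stop between vowels /e/ and /e/, so it spirantizes to the fricative [v]. /b/ is a stop between vowels /e/ and /o/, so it spirantizes to the fricative [v]. /d/ is a stop between vowels /o/ and /i/, so it spirantizes to the fricative [z]. /d/ is a stop between vowels /i/ and /e/, so it spirantizes to the fricative [z]. /obebeboodiidegerh/ → ovevevooziizegerh.
Rule 4 (final cluster simplification): /h/ is the second consonant of a word-final cluster /rh/, so it deletes. /ovevevooziizegerh/ → ovevevooziizeger.

ovevevooziizeger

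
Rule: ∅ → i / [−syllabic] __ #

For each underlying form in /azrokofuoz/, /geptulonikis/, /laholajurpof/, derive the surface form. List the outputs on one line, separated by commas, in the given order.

/azrokofuoz/: the form ends in the consonant /z/, so [i] is inserted word-finally. → [azrokofuozi].
/geptulonikis/: the form ends in the consonant /s/, so [i] is inserted word-finally. → [geptulonikisi].
/laholajurpof/: the form ends in the consonant /f/, so [i] is inserted word-finally. → [laholajurpofi].

azrokofuozi, geptulonikisi, laholajurpofi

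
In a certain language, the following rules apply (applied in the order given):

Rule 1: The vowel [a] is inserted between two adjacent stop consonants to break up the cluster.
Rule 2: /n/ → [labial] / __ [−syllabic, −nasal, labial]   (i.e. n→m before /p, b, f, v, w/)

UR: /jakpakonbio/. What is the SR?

Rule 1 (stop-cluster a-epenthesis): /k/ and /p/ form a stop–stop cluster, so [a] is inserted between them. /jakpakonbio/ → jakapakonbio.
Rule 2 (nasal place assimilation): /n/ precedes the labial consonant /b/, so it assimilates in place to [m]. /jakapakonbio/ → jakapakombio.

jakapakombio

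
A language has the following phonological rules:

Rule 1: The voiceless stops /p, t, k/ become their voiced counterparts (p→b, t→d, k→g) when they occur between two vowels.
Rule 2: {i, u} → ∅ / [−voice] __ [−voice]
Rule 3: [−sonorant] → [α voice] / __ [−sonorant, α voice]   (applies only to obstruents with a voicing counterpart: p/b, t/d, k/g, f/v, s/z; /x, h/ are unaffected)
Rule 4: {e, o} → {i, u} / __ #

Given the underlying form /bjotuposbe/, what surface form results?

bjodubozbi

Rule 1 (intervocalic voicing): /t/ is a voiceless stop between vowels /o/ and /u/, so it voices to [d]. /p/ is a voiceless stop between vowels /u/ and /o/, so it voices to [b]. /bjotuposbe/ → bjodubosbe.
Rule 2 (high vowel syncope): no segment meets the environment; /bjodubosbe/ is unchanged.
Rule 3 (regressive voicing assimilation): /s/ precedes the voiced obstruent /b/, so it voices to [z] by assimilation. /bjodubosbe/ → bjodubozbe.
Rule 4 (final vowel raising): /e/ is a mid vowel in word-final position, so it raises to [i]. /bjodubozbe/ → bjodubozbi.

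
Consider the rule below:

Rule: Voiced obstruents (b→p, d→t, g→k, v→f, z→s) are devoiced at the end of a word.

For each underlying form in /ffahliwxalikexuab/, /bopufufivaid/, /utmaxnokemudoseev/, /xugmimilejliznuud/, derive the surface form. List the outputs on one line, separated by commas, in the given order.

ffahliwxalikexuap, bopufufivait, utmaxnokemudoseef, xugmimilejliznuut

/ffahliwxalikexuab/: /b/ is a voiced obstruent in word-final position, so it devoices to [p]. → [ffahliwxalikexuap].
/bopufufivaid/: /d/ is a voiced obstruent in word-final position, so it devoices to [t]. → [bopufufivait].
/utmaxnokemudoseev/: /v/ is a voiced obstruent in word-final position, so it devoices to [f]. → [utmaxnokemudoseef].
/xugmimilejliznuud/: /d/ is a voiced obstruent in word-final position, so it devoices to [t]. → [xugmimilejliznuut].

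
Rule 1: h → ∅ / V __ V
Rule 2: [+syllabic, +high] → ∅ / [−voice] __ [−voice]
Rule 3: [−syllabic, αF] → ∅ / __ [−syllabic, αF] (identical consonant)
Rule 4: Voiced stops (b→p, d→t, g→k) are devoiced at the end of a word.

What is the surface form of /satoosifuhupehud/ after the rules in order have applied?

Rule 1 (intervocalic h-deletion): /h/ occurs between vowels /u/ and /u/, so it deletes. /h/ occurs between vowels /e/ and /u/, so it deletes. /satoosifuhupehud/ → satoosifuupeud.
Rule 2 (high vowel syncope): /i/ is a high vowel flanked by voiceless consonants /s/ and /f/, so it deletes. /satoosifuupeud/ → satoosfuupeud.
Rule 3 (degemination): no segment meets the environment; /satoosfuupeud/ is unchanged.
Rule 4 (final devoicing): /d/ is a voiced stop in word-final position, so it devoices to [t]. /satoosfuupeud/ → satoosfuupeut.

satoosfuupeut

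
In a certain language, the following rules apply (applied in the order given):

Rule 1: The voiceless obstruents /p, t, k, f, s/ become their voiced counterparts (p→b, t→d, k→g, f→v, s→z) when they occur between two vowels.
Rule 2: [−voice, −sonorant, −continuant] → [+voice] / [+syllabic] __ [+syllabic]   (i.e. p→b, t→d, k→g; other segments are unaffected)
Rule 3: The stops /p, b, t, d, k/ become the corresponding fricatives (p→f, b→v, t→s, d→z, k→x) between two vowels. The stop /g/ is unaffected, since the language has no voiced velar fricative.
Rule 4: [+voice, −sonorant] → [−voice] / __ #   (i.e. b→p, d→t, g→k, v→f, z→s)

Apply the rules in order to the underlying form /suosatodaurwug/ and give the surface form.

suozazozaurwuk

Rule 1 (intervocalic voicing): /s/ is a voiceless obstruent between vowels /o/ and /a/, so it voices to [z]. /t/ is a voiceless obstruent between vowels /a/ and /o/, so it voices to [d]. /suosatodaurwug/ → suozadodaurwug.
Rule 2 (intervocalic voicing): no segment meets the environment; /suozadodaurwug/ is unchanged.
Rule 3 (intervocalic spirantization): /d/ is a stop between vowels /a/ and /o/, so it spirantizes to the fricative [z]. /d/ is a stop between vowels /o/ and /a/, so it spirantizes to the fricative [z]. /suozadodaurwug/ → suozazozaurwug.
Rule 4 (final devoicing): /g/ is a voiced obstruent in word-final position, so it devoices to [k]. /suozazozaurwug/ → suozazozaurwuk.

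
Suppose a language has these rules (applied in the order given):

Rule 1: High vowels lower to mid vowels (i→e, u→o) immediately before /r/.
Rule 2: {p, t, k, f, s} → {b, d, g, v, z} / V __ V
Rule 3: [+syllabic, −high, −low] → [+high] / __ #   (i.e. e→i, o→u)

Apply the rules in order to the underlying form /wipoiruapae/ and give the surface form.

Rule 1 (pre-rhotic lowering): /i/ is a high vowel immediately before /r/, so it lowers to [e]. /wipoiruapae/ → wipoeruapae.
Rule 2 (intervocalic voicing): /p/ is a voiceless obstruent between vowels /i/ and /o/, so it voices to [b]. /p/ is a voiceless obstruent between vowels /a/ and /a/, so it voices to [b]. /wipoeruapae/ → wiboeruabae.
Rule 3 (final vowel raising): /e/ is a mid vowel in word-final position, so it raises to [i]. /wiboeruabae/ → wiboeruabai.

wiboeruabai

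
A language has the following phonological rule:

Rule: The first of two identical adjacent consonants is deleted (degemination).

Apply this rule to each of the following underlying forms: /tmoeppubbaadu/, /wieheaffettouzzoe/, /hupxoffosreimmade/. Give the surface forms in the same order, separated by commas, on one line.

tmoepubaadu, wieheafetouzoe, hupxofosreimade

/tmoeppubbaadu/: /pp/ is a geminate; the first /p/ deletes. /bb/ is a geminate; the first /b/ deletes. → [tmoepubaadu].
/wieheaffettouzzoe/: /ff/ is a geminate; the first /f/ deletes. /tt/ is a geminate; the first /t/ deletes. /zz/ is a geminate; the first /z/ deletes. → [wieheafetouzoe].
/hupxoffosreimmade/: /ff/ is a geminate; the first /f/ deletes. /mm/ is a geminate; the first /m/ deletes. → [hupxofosreimade].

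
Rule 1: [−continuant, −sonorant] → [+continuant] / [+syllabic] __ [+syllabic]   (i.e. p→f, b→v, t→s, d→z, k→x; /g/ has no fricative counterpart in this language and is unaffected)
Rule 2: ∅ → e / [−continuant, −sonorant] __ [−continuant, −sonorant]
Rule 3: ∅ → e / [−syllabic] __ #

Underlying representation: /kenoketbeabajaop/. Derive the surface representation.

Rule 1 (intervocalic spirantization): /k/ is a stop between vowels /o/ and /e/, so it spirantizes to the fricative [x]. /b/ is a stop between vowels /a/ and /a/, so it spirantizes to the fricative [v]. /kenoketbeabajaop/ → kenoxetbeavajaop.
Rule 2 (stop-cluster e-epenthesis): /t/ and /b/ form a stop–stop cluster, so [e] is inserted between them. /kenoxetbeavajaop/ → kenoxetebeavajaop.
Rule 3 (final e-epenthesis): the form ends in the consonant /p/, so [e] is inserted word-finally. /kenoxetebeavajaop/ → kenoxetebeavajaope.

kenoxetebeavajaope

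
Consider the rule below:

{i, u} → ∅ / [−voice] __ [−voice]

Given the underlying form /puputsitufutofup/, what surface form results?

/u/ is a high vowel flanked by voiceless consonants /p/ and /p/, so it deletes.
/u/ is a high vowel flanked by voiceless consonants /p/ and /t/, so it deletes.
/i/ is a high vowel flanked by voiceless consonants /s/ and /t/, so it deletes.
/u/ is a high vowel flanked by voiceless consonants /t/ and /f/, so it deletes.
/u/ is a high vowel flanked by voiceless consonants /f/ and /t/, so it deletes.
/u/ is a high vowel flanked by voiceless consonants /f/ and /p/, so it deletes.
Surface form: [pptstftofp].

pptstftofp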